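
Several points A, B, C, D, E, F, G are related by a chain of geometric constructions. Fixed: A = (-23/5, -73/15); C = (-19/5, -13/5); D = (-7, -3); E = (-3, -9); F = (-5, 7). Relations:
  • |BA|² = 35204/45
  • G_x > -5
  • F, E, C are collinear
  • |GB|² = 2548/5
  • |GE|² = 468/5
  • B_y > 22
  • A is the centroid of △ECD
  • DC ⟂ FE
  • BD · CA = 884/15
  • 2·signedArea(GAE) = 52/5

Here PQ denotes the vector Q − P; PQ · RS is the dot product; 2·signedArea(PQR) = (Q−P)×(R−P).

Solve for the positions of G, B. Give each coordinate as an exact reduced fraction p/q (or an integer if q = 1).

B = (-7, 23)
G = (-21/5, 3/5)

1. B_x = -7  [line 4/5·x + 34/15·y + -698/15 = 0 ∩ |BA|² = 35204/45]
2. B_y = 23  [line 4/5·x + 34/15·y + -698/15 = 0 ∩ |BA|² = 35204/45]
   → B = (-7, 23)
3. G_x = -21/5  [line 62/15·x + 8/5·y + 82/5 = 0 ∩ |GB|² = 2548/5]
4. G_y = 3/5  [line 62/15·x + 8/5·y + 82/5 = 0 ∩ |GB|² = 2548/5]
   → G = (-21/5, 3/5)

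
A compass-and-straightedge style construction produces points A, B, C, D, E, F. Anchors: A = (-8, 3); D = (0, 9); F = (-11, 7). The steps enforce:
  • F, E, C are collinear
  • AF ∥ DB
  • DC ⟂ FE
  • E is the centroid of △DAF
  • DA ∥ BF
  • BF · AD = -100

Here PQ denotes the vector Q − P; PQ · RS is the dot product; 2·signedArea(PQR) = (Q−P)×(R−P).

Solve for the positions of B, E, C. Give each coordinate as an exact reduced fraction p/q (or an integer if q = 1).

1. B_x = -3  [DA ∥ BF ∩ AF ∥ DB]
2. B_y = 13  [DA ∥ BF ∩ AF ∥ DB]
   → B = (-3, 13)
3. E_x = -19/3  [E is the centroid of △DAF]
4. E_y = 19/3  [E is the centroid of △DAF]
   → E = (-19/3, 19/3)
5. C_x = -1/2  [F, E, C are collinear ∩ DC ⟂ FE]
6. C_y = 11/2  [F, E, C are collinear ∩ DC ⟂ FE]
   → C = (-1/2, 11/2)

B = (-3, 13)
C = (-1/2, 11/2)
E = (-19/3, 19/3)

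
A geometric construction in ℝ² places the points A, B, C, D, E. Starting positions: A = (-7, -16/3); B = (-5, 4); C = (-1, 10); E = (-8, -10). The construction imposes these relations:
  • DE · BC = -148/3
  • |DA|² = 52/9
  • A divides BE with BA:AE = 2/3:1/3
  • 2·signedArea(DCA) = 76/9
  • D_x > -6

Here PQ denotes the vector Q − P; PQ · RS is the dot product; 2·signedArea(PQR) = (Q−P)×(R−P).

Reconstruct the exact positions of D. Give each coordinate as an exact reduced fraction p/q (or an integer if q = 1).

1. D_x = -17/3  [2·signedArea(DCA) = 76/9 ∩ DE · BC = -148/3]
2. D_y = -10/3  [2·signedArea(DCA) = 76/9 ∩ DE · BC = -148/3]
   → D = (-17/3, -10/3)

D = (-17/3, -10/3)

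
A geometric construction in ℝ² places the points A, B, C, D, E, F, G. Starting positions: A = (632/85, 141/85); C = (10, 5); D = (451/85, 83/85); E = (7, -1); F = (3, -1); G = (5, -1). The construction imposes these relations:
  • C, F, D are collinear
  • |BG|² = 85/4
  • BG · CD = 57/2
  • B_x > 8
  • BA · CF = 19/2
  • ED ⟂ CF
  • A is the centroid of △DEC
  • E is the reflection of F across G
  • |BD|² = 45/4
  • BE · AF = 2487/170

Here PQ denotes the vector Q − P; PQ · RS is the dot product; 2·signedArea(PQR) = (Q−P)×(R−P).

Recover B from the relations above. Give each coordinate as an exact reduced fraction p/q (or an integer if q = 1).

B = (17/2, 2)

1. B_x = 17/2  [BE · AF = 2487/170 ∩ BG · CD = 57/2]
2. B_y = 2  [BE · AF = 2487/170 ∩ BG · CD = 57/2]
   → B = (17/2, 2)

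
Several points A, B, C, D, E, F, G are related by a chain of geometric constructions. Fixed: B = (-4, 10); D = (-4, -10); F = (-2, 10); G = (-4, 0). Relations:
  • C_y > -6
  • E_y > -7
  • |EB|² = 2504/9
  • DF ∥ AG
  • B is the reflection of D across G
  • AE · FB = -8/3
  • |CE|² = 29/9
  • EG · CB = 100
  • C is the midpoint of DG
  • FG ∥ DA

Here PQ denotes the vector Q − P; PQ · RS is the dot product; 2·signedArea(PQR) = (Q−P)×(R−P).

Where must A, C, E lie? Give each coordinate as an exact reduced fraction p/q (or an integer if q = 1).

A = (-6, -20)
C = (-4, -5)
E = (-14/3, -20/3)

1. A_x = -6  [DF ∥ AG ∩ FG ∥ DA]
2. A_y = -20  [DF ∥ AG ∩ FG ∥ DA]
   → A = (-6, -20)
3. C_x = -4  [C is the midpoint of DG]
4. C_y = -5  [C is the midpoint of DG]
   → C = (-4, -5)
5. E_x = -14/3  [EG · CB = 100 ∩ AE · FB = -8/3]
6. E_y = -20/3  [EG · CB = 100 ∩ AE · FB = -8/3]
   → E = (-14/3, -20/3)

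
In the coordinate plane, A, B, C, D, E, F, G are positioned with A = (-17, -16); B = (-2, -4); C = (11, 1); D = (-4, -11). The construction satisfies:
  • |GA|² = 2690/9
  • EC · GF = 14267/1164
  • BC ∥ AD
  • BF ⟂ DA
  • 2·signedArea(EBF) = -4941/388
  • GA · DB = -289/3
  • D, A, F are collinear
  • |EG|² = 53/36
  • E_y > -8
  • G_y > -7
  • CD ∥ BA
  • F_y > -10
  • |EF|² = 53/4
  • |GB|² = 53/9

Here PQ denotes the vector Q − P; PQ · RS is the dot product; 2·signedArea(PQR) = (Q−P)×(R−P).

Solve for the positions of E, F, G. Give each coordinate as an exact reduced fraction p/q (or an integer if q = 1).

1. F_x = 17/194  [D, A, F are collinear ∩ BF ⟂ DA]
2. F_y = -1829/194  [D, A, F are collinear ∩ BF ⟂ DA]
   → F = (17/194, -1829/194)
3. G_x = -8/3  [line -2·x + -7·y + -149/3 = 0 ∩ |GB|² = 53/9]
4. G_y = -19/3  [line -2·x + -7·y + -149/3 = 0 ∩ |GB|² = 53/9]
   → G = (-8/3, -19/3)
5. E_x = -3  [2·signedArea(EBF) = -4941/388 ∩ EC · GF = 14267/1164]
6. E_y = -15/2  [2·signedArea(EBF) = -4941/388 ∩ EC · GF = 14267/1164]
   → E = (-3, -15/2)

E = (-3, -15/2)
F = (17/194, -1829/194)
G = (-8/3, -19/3)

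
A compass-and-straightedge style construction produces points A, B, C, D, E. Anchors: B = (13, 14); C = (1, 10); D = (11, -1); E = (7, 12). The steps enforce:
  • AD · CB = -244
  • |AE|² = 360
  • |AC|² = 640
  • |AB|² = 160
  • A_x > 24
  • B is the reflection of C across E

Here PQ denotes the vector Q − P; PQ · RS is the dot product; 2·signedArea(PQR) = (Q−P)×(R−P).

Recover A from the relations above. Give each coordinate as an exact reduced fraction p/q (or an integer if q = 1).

A = (25, 18)

1. A_x = 25  [line -12·x + -4·y + 372 = 0 ∩ |AC|² = 640]
2. A_y = 18  [line -12·x + -4·y + 372 = 0 ∩ |AC|² = 640]
   → A = (25, 18)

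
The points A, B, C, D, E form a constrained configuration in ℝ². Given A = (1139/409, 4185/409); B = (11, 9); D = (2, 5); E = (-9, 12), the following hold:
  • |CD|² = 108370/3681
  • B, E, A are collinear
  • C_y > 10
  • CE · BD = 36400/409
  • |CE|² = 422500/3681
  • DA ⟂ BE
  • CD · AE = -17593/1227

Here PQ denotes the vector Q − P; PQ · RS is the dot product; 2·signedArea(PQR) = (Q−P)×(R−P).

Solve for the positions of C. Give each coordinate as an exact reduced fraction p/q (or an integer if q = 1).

C = (1957/1227, 4258/409)

1. C_x = 1957/1227  [CD · AE = -17593/1227 ∩ CE · BD = 36400/409]
2. C_y = 4258/409  [CD · AE = -17593/1227 ∩ CE · BD = 36400/409]
   → C = (1957/1227, 4258/409)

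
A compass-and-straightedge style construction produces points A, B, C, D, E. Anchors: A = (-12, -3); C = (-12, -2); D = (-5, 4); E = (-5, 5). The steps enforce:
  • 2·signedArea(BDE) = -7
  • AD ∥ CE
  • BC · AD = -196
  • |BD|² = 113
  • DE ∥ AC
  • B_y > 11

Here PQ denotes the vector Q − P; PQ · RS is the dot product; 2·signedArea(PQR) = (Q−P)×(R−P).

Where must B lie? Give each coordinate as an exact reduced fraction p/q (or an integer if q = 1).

B = (2, 12)

1. B_x = 2  [BC · AD = -196 ∩ 2·signedArea(BDE) = -7]
2. B_y = 12  [BC · AD = -196 ∩ 2·signedArea(BDE) = -7]
   → B = (2, 12)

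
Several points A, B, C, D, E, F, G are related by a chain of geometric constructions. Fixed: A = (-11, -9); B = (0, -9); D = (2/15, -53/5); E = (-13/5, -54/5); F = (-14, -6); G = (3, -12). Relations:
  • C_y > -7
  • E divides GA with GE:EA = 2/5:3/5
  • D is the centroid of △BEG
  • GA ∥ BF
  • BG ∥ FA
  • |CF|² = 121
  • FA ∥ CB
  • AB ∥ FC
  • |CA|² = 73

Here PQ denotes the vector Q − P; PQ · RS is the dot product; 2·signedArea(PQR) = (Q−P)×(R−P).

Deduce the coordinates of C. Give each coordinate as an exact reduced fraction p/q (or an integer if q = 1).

C = (-3, -6)

1. C_x = -3  [FA ∥ CB ∩ AB ∥ FC]
2. C_y = -6  [FA ∥ CB ∩ AB ∥ FC]
   → C = (-3, -6)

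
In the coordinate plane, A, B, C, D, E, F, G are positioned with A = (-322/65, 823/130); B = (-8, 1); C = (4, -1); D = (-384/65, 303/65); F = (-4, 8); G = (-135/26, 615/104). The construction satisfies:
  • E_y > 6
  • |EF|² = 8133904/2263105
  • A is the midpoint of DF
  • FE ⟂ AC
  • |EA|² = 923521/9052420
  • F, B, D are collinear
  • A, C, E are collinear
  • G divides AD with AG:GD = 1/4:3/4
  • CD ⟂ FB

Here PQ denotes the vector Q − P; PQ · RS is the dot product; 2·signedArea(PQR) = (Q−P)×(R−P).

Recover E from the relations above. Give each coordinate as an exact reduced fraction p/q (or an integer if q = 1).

1. E_x = -11770376/2263105  [A, C, E are collinear ∩ FE ⟂ AC]
2. E_y = 14785112/2263105  [A, C, E are collinear ∩ FE ⟂ AC]
   → E = (-11770376/2263105, 14785112/2263105)

E = (-11770376/2263105, 14785112/2263105)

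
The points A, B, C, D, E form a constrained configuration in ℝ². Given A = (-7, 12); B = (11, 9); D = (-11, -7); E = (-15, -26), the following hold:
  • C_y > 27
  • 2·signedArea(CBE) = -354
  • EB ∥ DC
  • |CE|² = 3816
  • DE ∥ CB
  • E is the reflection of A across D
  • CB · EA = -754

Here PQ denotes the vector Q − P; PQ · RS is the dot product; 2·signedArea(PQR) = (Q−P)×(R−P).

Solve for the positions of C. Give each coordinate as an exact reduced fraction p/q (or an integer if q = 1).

C = (15, 28)

1. C_x = 15  [DE ∥ CB ∩ EB ∥ DC]
2. C_y = 28  [DE ∥ CB ∩ EB ∥ DC]
   → C = (15, 28)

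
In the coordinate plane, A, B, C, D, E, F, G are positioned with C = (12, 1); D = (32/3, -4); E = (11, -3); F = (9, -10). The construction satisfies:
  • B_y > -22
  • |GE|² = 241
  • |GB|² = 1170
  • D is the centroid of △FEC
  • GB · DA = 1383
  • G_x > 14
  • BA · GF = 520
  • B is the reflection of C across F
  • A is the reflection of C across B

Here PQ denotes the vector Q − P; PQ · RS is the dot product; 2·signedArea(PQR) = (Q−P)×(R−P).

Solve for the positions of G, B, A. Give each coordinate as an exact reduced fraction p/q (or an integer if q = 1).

1. B_x = 6  [B is the reflection of C across F]
2. B_y = -21  [B is the reflection of C across F]
   → B = (6, -21)
3. A_x = 0  [A is the reflection of C across B]
4. A_y = -43  [A is the reflection of C across B]
   → A = (0, -43)
5. G_x = 15  [GB · DA = 1383 ∩ BA · GF = 520]
6. G_y = 12  [GB · DA = 1383 ∩ BA · GF = 520]
   → G = (15, 12)

A = (0, -43)
B = (6, -21)
G = (15, 12)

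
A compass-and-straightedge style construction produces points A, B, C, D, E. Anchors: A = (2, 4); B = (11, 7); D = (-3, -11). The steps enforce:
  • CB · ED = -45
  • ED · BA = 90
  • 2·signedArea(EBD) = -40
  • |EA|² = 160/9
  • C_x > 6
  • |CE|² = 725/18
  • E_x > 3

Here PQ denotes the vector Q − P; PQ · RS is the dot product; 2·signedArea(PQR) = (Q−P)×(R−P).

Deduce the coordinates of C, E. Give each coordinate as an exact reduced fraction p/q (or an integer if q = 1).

1. E_x = 10/3  [2·signedArea(EBD) = -40 ∩ ED · BA = 90]
2. E_y = 0  [2·signedArea(EBD) = -40 ∩ ED · BA = 90]
   → E = (10/3, 0)
3. C_x = 13/2  [line 19/3·x + 11·y + -305/3 = 0 ∩ |CE|² = 725/18]
4. C_y = 11/2  [line 19/3·x + 11·y + -305/3 = 0 ∩ |CE|² = 725/18]
   → C = (13/2, 11/2)

C = (13/2, 11/2)
E = (10/3, 0)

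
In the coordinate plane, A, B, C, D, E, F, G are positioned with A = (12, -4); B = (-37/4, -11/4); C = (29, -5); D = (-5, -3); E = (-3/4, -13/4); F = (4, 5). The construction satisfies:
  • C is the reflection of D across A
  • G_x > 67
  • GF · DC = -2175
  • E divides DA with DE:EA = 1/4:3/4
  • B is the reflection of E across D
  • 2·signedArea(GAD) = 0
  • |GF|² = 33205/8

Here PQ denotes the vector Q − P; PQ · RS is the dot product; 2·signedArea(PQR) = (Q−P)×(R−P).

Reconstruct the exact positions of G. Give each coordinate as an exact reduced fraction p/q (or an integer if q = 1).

1. G_x = 269/4  [2·signedArea(GAD) = 0 ∩ GF · DC = -2175]
2. G_y = -29/4  [2·signedArea(GAD) = 0 ∩ GF · DC = -2175]
   → G = (269/4, -29/4)

G = (269/4, -29/4)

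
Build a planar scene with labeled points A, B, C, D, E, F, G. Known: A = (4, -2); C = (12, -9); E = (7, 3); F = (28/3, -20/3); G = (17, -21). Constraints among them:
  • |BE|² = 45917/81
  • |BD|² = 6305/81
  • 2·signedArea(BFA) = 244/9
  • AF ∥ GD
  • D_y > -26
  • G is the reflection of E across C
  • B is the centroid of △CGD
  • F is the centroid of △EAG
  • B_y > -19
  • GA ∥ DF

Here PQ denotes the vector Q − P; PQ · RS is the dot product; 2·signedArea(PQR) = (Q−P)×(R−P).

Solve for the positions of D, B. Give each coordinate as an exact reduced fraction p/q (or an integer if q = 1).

1. D_x = 67/3  [GA ∥ DF ∩ AF ∥ GD]
2. D_y = -77/3  [GA ∥ DF ∩ AF ∥ GD]
   → D = (67/3, -77/3)
3. B_x = 154/9  [B is the centroid of △CGD]
4. B_y = -167/9  [B is the centroid of △CGD]
   → B = (154/9, -167/9)

B = (154/9, -167/9)
D = (67/3, -77/3)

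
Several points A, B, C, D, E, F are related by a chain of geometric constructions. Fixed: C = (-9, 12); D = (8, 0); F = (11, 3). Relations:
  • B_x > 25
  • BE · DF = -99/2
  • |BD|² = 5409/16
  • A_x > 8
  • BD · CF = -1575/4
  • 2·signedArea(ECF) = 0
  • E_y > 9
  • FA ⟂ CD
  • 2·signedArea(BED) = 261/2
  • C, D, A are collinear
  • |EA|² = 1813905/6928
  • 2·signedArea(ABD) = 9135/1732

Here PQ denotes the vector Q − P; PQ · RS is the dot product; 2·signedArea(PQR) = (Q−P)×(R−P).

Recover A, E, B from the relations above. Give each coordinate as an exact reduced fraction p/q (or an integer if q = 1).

1. A_x = 3719/433  [C, D, A are collinear ∩ FA ⟂ CD]
2. A_y = -180/433  [C, D, A are collinear ∩ FA ⟂ CD]
   → A = (3719/433, -180/433)
3. E_x = -4  [line 9·x + 20·y + -159 = 0 ∩ |EA|² = 1813905/6928]
4. E_y = 39/4  [line 9·x + 20·y + -159 = 0 ∩ |EA|² = 1813905/6928]
   → E = (-4, 39/4)
5. B_x = 26  [2·signedArea(BED) = 261/2 ∩ 2·signedArea(ABD) = 9135/1732]
6. B_y = -15/4  [2·signedArea(BED) = 261/2 ∩ 2·signedArea(ABD) = 9135/1732]
   → B = (26, -15/4)

A = (3719/433, -180/433)
B = (26, -15/4)
E = (-4, 39/4)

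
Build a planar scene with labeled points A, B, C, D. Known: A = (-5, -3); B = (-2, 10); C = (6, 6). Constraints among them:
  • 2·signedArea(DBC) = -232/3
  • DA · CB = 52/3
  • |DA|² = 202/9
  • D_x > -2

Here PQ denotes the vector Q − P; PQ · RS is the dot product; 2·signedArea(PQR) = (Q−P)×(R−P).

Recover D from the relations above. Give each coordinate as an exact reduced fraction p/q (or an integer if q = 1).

D = (-4/3, 0)

1. D_x = -4/3  [2·signedArea(DBC) = -232/3 ∩ DA · CB = 52/3]
2. D_y = 0  [2·signedArea(DBC) = -232/3 ∩ DA · CB = 52/3]
   → D = (-4/3, 0)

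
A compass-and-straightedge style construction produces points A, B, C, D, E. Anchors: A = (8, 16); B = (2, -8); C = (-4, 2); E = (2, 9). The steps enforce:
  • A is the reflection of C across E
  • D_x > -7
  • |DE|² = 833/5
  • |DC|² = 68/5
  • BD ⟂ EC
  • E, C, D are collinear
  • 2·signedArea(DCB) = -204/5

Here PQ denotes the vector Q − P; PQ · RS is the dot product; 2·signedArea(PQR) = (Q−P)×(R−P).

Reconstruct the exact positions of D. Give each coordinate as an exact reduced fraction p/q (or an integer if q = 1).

D = (-32/5, -4/5)

1. D_x = -32/5  [E, C, D are collinear ∩ BD ⟂ EC]
2. D_y = -4/5  [E, C, D are collinear ∩ BD ⟂ EC]
   → D = (-32/5, -4/5)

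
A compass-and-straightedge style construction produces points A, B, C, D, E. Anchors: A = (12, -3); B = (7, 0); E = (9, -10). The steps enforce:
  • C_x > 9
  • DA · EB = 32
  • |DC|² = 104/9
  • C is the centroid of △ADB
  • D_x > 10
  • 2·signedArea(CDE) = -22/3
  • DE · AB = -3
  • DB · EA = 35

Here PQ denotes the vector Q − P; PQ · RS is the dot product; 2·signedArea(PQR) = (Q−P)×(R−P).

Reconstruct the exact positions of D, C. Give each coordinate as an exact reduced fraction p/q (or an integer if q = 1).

C = (59/6, -19/6)
D = (21/2, -13/2)

1. D_x = 21/2  [DE · AB = -3 ∩ DB · EA = 35]
2. D_y = -13/2  [DE · AB = -3 ∩ DB · EA = 35]
   → D = (21/2, -13/2)
3. C_x = 59/6  [C is the centroid of △ADB]
4. C_y = -19/6  [C is the centroid of △ADB]
   → C = (59/6, -19/6)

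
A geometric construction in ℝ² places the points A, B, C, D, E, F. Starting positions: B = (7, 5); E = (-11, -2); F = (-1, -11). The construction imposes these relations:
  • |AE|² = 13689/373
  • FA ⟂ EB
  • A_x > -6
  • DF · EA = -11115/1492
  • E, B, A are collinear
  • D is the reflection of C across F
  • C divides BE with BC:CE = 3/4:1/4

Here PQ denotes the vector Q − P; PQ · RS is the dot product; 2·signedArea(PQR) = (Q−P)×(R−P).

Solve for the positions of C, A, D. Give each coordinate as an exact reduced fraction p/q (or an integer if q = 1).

1. C_x = -13/2  [C divides BE with BC:CE = 3/4:1/4]
2. C_y = -1/4  [C divides BE with BC:CE = 3/4:1/4]
   → C = (-13/2, -1/4)
3. A_x = -1997/373  [E, B, A are collinear ∩ FA ⟂ EB]
4. A_y = 73/373  [E, B, A are collinear ∩ FA ⟂ EB]
   → A = (-1997/373, 73/373)
5. D_x = 9/2  [D is the reflection of C across F]
6. D_y = -87/4  [D is the reflection of C across F]
   → D = (9/2, -87/4)

A = (-1997/373, 73/373)
C = (-13/2, -1/4)
D = (9/2, -87/4)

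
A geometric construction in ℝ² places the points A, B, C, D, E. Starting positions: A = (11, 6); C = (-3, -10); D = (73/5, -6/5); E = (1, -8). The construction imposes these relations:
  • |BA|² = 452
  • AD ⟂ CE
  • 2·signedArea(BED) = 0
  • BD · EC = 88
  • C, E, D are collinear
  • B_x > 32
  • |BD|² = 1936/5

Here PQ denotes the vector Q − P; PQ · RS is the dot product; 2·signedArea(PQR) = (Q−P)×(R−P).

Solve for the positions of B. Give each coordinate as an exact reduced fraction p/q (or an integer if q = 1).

B = (161/5, 38/5)

1. B_x = 161/5  [2·signedArea(BED) = 0 ∩ BD · EC = 88]
2. B_y = 38/5  [2·signedArea(BED) = 0 ∩ BD · EC = 88]
   → B = (161/5, 38/5)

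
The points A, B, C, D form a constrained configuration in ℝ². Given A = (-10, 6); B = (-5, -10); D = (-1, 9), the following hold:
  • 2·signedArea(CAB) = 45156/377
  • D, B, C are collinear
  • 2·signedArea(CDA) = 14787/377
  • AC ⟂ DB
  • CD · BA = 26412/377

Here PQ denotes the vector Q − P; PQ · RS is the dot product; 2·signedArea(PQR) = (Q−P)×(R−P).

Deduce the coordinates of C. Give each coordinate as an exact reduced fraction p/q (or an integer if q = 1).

C = (-749/377, 1626/377)

1. C_x = -749/377  [D, B, C are collinear ∩ AC ⟂ DB]
2. C_y = 1626/377  [D, B, C are collinear ∩ AC ⟂ DB]
   → C = (-749/377, 1626/377)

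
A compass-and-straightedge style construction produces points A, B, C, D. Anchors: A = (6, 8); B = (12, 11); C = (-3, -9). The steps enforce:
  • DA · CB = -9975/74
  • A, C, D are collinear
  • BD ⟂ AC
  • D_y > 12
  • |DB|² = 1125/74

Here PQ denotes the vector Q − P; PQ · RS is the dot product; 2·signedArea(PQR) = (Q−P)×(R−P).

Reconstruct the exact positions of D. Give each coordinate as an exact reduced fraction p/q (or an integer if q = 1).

1. D_x = 633/74  [A, C, D are collinear ∩ BD ⟂ AC]
2. D_y = 949/74  [A, C, D are collinear ∩ BD ⟂ AC]
   → D = (633/74, 949/74)

D = (633/74, 949/74)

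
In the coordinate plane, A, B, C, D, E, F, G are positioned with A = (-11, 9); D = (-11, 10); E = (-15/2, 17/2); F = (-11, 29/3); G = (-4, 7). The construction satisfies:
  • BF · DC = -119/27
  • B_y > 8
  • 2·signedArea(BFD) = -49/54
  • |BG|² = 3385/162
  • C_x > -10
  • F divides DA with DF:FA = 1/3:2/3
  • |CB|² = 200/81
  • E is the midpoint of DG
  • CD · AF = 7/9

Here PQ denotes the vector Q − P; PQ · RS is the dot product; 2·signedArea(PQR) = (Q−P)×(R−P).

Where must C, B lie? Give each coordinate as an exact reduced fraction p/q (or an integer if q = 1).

1. C_y = 53/6  [CD · AF = 7/9]
2. B_x = -149/18  [2·signedArea(BFD) = -49/54]
3. B_y = 155/18  [|BG|² = 3385/162]
   → B = (-149/18, 155/18)
4. C_x = -59/6  [CD · AF = 7/9 ∩ BF · DC = -119/27]
   → C = (-59/6, 53/6)
5. C_y = 53/6  [CD · AF = 7/9 ∩ BF · DC = -119/27]
   → C = (-59/6, 53/6)

B = (-149/18, 155/18)
C = (-59/6, 53/6)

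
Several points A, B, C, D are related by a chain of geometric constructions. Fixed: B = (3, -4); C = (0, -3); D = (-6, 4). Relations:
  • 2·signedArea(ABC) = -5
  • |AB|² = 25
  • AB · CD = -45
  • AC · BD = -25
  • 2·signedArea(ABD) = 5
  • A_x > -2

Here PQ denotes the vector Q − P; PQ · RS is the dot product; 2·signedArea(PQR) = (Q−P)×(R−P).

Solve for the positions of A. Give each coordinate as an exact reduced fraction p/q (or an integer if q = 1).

A = (-1, -1)

1. A_x = -1  [2·signedArea(ABC) = -5 ∩ AC · BD = -25]
2. A_y = -1  [2·signedArea(ABC) = -5 ∩ AC · BD = -25]
   → A = (-1, -1)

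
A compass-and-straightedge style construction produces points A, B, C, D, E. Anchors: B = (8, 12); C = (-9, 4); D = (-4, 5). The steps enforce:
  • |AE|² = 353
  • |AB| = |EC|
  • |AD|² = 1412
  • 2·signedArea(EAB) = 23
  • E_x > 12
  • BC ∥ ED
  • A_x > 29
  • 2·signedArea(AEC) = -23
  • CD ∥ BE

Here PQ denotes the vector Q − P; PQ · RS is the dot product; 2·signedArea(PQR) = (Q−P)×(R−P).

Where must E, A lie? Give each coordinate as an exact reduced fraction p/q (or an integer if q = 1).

1. E_x = 13  [BC ∥ ED ∩ CD ∥ BE]
2. E_y = 13  [BC ∥ ED ∩ CD ∥ BE]
   → E = (13, 13)
3. A_x = 30  [2·signedArea(AEC) = -23 ∩ 2·signedArea(EAB) = 23]
4. A_y = 21  [2·signedArea(AEC) = -23 ∩ 2·signedArea(EAB) = 23]
   → A = (30, 21)

A = (30, 21)
E = (13, 13)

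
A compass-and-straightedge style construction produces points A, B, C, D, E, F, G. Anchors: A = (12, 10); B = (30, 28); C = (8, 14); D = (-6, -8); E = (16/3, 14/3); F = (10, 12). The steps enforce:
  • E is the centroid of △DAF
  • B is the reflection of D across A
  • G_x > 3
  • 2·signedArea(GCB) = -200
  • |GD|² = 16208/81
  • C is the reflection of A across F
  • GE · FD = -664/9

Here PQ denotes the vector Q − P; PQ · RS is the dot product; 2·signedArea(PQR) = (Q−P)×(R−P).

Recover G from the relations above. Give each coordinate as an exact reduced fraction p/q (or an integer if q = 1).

1. G_x = 34/9  [GE · FD = -664/9 ∩ 2·signedArea(GCB) = -200]
2. G_y = 20/9  [GE · FD = -664/9 ∩ 2·signedArea(GCB) = -200]
   → G = (34/9, 20/9)

G = (34/9, 20/9)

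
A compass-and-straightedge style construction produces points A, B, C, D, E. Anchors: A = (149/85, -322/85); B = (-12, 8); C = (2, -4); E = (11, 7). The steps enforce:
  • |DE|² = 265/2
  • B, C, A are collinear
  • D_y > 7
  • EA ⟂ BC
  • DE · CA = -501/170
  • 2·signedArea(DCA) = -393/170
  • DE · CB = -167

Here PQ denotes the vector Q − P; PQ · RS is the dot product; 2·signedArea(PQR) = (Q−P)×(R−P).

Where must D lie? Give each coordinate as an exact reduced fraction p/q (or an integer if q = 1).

1. D_x = -1/2  [DE · CA = -501/170 ∩ 2·signedArea(DCA) = -393/170]
2. D_y = 15/2  [DE · CA = -501/170 ∩ 2·signedArea(DCA) = -393/170]
   → D = (-1/2, 15/2)

D = (-1/2, 15/2)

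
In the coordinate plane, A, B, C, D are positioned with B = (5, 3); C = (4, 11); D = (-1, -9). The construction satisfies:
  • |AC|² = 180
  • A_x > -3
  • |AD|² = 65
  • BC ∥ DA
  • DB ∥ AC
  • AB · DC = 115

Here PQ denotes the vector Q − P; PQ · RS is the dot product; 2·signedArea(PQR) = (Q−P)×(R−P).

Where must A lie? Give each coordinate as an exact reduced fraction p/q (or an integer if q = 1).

1. A_x = -2  [DB ∥ AC ∩ BC ∥ DA]
2. A_y = -1  [DB ∥ AC ∩ BC ∥ DA]
   → A = (-2, -1)

A = (-2, -1)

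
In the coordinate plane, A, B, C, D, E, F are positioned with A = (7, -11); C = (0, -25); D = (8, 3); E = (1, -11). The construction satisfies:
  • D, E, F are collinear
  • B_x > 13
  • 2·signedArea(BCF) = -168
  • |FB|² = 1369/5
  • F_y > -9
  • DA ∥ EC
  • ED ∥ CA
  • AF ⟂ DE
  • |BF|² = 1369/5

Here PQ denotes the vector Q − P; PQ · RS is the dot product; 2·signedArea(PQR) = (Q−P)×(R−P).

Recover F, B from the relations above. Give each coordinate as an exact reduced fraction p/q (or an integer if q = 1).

B = (14, 3)
F = (11/5, -43/5)

1. F_x = 11/5  [D, E, F are collinear ∩ AF ⟂ DE]
2. F_y = -43/5  [D, E, F are collinear ∩ AF ⟂ DE]
   → F = (11/5, -43/5)
3. B_x = 14  [line -82/5·x + 11/5·y + 223 = 0 ∩ |BF|² = 1369/5]
4. B_y = 3  [line -82/5·x + 11/5·y + 223 = 0 ∩ |BF|² = 1369/5]
   → B = (14, 3)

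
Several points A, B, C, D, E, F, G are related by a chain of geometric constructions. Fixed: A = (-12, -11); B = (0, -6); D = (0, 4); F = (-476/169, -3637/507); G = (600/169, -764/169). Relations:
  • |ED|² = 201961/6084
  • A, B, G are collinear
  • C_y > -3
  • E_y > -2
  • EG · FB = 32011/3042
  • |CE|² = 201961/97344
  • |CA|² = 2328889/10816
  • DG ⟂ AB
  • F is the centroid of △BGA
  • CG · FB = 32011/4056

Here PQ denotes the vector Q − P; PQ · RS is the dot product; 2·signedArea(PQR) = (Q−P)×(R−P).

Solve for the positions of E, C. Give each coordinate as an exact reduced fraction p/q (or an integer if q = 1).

1. C_x = -57/338  [line -476/169·x + -595/507·y + -12971/4056 = 0 ∩ |CA|² = 2328889/10816]
2. C_y = -3137/1352  [line -476/169·x + -595/507·y + -12971/4056 = 0 ∩ |CA|² = 2328889/10816]
   → C = (-57/338, -3137/1352)
3. E_x = -238/169  [line -476/169·x + -595/507·y + -17731/3042 = 0 ∩ |CE|² = 201961/97344]
4. E_y = -1609/1014  [line -476/169·x + -595/507·y + -17731/3042 = 0 ∩ |CE|² = 201961/97344]
   → E = (-238/169, -1609/1014)

C = (-57/338, -3137/1352)
E = (-238/169, -1609/1014)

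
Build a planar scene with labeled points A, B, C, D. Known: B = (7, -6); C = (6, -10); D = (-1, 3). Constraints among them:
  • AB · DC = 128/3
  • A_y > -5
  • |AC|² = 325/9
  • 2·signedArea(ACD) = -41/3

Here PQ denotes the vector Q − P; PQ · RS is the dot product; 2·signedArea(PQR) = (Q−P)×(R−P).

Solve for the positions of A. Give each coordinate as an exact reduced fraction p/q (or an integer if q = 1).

A = (4, -13/3)

1. A_x = 4  [AB · DC = 128/3 ∩ 2·signedArea(ACD) = -41/3]
2. A_y = -13/3  [AB · DC = 128/3 ∩ 2·signedArea(ACD) = -41/3]
   → A = (4, -13/3)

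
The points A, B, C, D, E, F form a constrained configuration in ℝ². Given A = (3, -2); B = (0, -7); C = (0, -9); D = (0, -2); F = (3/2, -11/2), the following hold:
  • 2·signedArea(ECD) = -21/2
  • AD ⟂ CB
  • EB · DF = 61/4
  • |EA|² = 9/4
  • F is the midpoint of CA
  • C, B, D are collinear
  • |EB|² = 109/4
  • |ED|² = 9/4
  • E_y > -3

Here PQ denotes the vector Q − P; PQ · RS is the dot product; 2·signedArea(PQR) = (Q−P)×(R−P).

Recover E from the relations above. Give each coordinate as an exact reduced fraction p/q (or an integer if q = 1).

E = (3/2, -2)

1. E_x = 3/2  [2·signedArea(ECD) = -21/2 ∩ EB · DF = 61/4]
2. E_y = -2  [2·signedArea(ECD) = -21/2 ∩ EB · DF = 61/4]
   → E = (3/2, -2)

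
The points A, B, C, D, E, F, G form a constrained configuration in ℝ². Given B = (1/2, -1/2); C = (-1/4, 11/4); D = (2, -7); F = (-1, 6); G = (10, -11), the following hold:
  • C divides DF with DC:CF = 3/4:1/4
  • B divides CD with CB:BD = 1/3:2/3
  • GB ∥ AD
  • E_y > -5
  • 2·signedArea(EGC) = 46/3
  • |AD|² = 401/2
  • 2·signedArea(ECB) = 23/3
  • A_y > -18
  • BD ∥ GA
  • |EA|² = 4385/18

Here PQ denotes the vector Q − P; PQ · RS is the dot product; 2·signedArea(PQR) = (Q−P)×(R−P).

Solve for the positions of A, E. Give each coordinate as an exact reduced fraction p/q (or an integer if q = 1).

1. A_x = 23/2  [GB ∥ AD ∩ BD ∥ GA]
2. A_y = -35/2  [GB ∥ AD ∩ BD ∥ GA]
   → A = (23/2, -35/2)
3. E_x = 11/3  [2·signedArea(ECB) = 23/3 ∩ 2·signedArea(EGC) = 46/3]
4. E_y = -4  [2·signedArea(ECB) = 23/3 ∩ 2·signedArea(EGC) = 46/3]
   → E = (11/3, -4)

A = (23/2, -35/2)
E = (11/3, -4)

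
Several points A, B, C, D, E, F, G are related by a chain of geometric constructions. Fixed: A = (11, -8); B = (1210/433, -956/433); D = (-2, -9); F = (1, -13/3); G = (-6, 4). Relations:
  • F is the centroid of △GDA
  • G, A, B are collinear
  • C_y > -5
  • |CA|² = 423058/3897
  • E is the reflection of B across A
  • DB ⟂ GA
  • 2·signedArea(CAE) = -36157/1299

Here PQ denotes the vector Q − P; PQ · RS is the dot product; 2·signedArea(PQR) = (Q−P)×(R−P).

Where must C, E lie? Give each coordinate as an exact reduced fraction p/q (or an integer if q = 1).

1. E_x = 8316/433  [E is the reflection of B across A]
2. E_y = -5972/433  [E is the reflection of B across A]
   → E = (8316/433, -5972/433)
3. C_x = 518/433  [line 2508/433·x + 3553/433·y + 38665/1299 = 0 ∩ |CA|² = 423058/3897]
4. C_y = -5809/1299  [line 2508/433·x + 3553/433·y + 38665/1299 = 0 ∩ |CA|² = 423058/3897]
   → C = (518/433, -5809/1299)

C = (518/433, -5809/1299)
E = (8316/433, -5972/433)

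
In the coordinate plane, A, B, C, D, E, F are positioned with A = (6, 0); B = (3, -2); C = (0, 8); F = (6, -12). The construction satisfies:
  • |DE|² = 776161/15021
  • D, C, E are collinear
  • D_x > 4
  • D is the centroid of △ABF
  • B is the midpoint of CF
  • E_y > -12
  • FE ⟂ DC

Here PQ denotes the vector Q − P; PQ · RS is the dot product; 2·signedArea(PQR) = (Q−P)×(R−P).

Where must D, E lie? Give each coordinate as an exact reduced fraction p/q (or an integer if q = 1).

D = (5, -14/3)
E = (12750/1669, -18948/1669)

1. D_x = 5  [D is the centroid of △ABF]
2. D_y = -14/3  [D is the centroid of △ABF]
   → D = (5, -14/3)
3. E_x = 12750/1669  [D, C, E are collinear ∩ FE ⟂ DC]
4. E_y = -18948/1669  [D, C, E are collinear ∩ FE ⟂ DC]
   → E = (12750/1669, -18948/1669)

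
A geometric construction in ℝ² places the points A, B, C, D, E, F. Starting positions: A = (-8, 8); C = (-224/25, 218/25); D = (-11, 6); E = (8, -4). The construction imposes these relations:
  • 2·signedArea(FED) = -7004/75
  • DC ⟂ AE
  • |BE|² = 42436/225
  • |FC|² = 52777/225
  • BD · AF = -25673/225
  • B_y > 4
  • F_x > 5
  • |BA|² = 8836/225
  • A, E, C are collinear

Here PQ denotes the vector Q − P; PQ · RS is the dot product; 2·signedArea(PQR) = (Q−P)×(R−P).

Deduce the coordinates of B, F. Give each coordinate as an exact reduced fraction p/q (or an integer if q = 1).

B = (-224/75, 106/25)
F = (377/75, 62/25)

1. F_x = 377/75  [line -10·x + -19·y + 7304/75 = 0 ∩ |FC|² = 52777/225]
2. F_y = 62/25  [line -10·x + -19·y + 7304/75 = 0 ∩ |FC|² = 52777/225]
   → F = (377/75, 62/25)
3. B_x = -224/75  [line -977/75·x + 138/25·y + -2804/45 = 0 ∩ |BE|² = 42436/225]
4. B_y = 106/25  [line -977/75·x + 138/25·y + -2804/45 = 0 ∩ |BE|² = 42436/225]
   → B = (-224/75, 106/25)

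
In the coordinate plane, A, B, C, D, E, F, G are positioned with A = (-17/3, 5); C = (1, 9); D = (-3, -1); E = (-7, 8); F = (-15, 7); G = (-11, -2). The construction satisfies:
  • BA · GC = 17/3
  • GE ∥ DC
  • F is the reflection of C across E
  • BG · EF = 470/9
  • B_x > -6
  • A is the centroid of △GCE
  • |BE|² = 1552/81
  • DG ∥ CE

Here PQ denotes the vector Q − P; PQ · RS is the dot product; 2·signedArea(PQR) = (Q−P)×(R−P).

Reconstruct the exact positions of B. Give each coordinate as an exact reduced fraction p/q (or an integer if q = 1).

1. B_x = -47/9  [BA · GC = 17/3 ∩ BG · EF = 470/9]
2. B_y = 4  [BA · GC = 17/3 ∩ BG · EF = 470/9]
   → B = (-47/9, 4)

B = (-47/9, 4)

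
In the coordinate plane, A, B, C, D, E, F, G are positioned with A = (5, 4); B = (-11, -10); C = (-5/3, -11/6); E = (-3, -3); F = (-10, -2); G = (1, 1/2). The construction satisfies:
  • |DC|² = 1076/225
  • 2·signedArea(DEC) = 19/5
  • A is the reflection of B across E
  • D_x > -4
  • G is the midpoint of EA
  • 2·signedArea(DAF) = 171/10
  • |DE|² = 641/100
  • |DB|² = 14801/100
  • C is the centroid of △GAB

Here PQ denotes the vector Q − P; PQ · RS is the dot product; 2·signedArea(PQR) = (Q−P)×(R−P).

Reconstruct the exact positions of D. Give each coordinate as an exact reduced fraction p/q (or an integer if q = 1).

D = (-17/5, -1/2)

1. D_x = -17/5  [2·signedArea(DAF) = 171/10 ∩ 2·signedArea(DEC) = 19/5]
2. D_y = -1/2  [2·signedArea(DAF) = 171/10 ∩ 2·signedArea(DEC) = 19/5]
   → D = (-17/5, -1/2)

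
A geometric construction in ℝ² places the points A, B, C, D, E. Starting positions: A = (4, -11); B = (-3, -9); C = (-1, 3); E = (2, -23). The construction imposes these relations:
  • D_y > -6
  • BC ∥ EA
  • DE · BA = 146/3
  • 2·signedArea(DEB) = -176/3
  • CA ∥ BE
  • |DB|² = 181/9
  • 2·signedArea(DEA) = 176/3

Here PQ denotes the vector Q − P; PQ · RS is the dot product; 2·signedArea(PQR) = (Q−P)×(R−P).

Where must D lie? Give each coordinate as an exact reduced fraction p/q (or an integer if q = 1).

D = (0, -17/3)

1. D_x = 0  [2·signedArea(DEB) = -176/3 ∩ 2·signedArea(DEA) = 176/3]
2. D_y = -17/3  [2·signedArea(DEB) = -176/3 ∩ 2·signedArea(DEA) = 176/3]
   → D = (0, -17/3)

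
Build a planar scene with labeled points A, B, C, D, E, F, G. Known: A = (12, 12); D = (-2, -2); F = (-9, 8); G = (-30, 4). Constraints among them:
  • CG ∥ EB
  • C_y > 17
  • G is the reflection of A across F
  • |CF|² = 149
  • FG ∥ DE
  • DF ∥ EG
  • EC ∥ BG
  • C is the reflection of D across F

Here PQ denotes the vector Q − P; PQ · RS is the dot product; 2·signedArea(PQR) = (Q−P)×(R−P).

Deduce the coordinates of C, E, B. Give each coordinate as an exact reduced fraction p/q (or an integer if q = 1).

B = (-37, -20)
C = (-16, 18)
E = (-23, -6)

1. C_x = -16  [C is the reflection of D across F]
2. C_y = 18  [C is the reflection of D across F]
   → C = (-16, 18)
3. E_x = -23  [DF ∥ EG ∩ FG ∥ DE]
4. E_y = -6  [DF ∥ EG ∩ FG ∥ DE]
   → E = (-23, -6)
5. B_x = -37  [EC ∥ BG ∩ CG ∥ EB]
6. B_y = -20  [EC ∥ BG ∩ CG ∥ EB]
   → B = (-37, -20)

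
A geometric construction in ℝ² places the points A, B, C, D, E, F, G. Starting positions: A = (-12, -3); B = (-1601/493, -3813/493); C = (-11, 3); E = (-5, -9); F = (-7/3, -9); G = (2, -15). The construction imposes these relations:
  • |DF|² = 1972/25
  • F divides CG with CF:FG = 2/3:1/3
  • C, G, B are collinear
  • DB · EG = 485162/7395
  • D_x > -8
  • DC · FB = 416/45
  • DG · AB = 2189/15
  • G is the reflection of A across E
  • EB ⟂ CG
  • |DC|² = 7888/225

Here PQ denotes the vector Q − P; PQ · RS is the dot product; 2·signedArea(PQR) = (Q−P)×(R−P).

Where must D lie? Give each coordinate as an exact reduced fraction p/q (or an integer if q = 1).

1. D_x = -113/15  [DG · AB = 2189/15 ∩ DB · EG = 485162/7395]
2. D_y = -9/5  [DG · AB = 2189/15 ∩ DB · EG = 485162/7395]
   → D = (-113/15, -9/5)

D = (-113/15, -9/5)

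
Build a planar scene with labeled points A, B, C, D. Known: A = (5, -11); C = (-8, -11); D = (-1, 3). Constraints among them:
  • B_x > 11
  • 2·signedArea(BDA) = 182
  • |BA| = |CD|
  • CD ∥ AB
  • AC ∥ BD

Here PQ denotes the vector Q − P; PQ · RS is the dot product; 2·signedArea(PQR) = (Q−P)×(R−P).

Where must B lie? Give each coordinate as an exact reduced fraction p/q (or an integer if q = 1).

B = (12, 3)

1. B_x = 12  [AC ∥ BD ∩ CD ∥ AB]
2. B_y = 3  [AC ∥ BD ∩ CD ∥ AB]
   → B = (12, 3)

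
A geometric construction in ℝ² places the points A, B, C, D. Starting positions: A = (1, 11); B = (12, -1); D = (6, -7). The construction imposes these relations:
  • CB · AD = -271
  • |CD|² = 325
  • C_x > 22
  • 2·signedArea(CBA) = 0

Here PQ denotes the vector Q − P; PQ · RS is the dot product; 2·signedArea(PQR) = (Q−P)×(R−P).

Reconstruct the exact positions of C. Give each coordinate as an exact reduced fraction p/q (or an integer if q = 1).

C = (23, -13)

1. C_x = 23  [2·signedArea(CBA) = 0 ∩ CB · AD = -271]
2. C_y = -13  [2·signedArea(CBA) = 0 ∩ CB · AD = -271]
   → C = (23, -13)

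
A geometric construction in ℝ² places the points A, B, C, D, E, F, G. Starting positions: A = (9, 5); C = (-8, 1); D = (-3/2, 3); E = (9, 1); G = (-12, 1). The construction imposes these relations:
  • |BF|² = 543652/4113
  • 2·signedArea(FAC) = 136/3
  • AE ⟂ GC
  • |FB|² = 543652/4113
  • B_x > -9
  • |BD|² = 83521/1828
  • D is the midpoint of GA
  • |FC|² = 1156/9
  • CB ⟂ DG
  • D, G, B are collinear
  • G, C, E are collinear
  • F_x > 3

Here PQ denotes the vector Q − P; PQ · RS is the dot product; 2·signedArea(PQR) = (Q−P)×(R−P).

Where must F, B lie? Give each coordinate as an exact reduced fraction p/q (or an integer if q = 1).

1. F_x = 10/3  [line 4·x + -17·y + 11/3 = 0 ∩ |FC|² = 1156/9]
2. F_y = 1  [line 4·x + -17·y + 11/3 = 0 ∩ |FC|² = 1156/9]
   → F = (10/3, 1)
3. B_x = -3720/457  [D, G, B are collinear ∩ CB ⟂ DG]
4. B_y = 793/457  [D, G, B are collinear ∩ CB ⟂ DG]
   → B = (-3720/457, 793/457)

B = (-3720/457, 793/457)
F = (10/3, 1)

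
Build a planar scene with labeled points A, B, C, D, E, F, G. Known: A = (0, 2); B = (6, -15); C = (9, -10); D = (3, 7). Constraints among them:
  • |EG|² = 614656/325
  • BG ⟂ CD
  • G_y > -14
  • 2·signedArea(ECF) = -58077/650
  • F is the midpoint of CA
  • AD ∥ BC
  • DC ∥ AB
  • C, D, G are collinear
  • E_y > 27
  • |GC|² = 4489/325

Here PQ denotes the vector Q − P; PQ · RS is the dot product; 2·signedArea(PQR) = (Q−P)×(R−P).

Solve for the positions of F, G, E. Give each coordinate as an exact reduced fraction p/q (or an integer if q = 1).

1. F_x = 9/2  [F is the midpoint of CA]
2. F_y = -4  [F is the midpoint of CA]
   → F = (9/2, -4)
3. G_x = 3327/325  [C, D, G are collinear ∩ BG ⟂ CD]
4. G_y = -4389/325  [C, D, G are collinear ∩ BG ⟂ CD]
   → G = (3327/325, -4389/325)
5. E_x = -1377/325  [line -6·x + -9/2·y + 63927/650 = 0 ∩ |EG|² = 614656/325]
6. E_y = 8939/325  [line -6·x + -9/2·y + 63927/650 = 0 ∩ |EG|² = 614656/325]
   → E = (-1377/325, 8939/325)

E = (-1377/325, 8939/325)
F = (9/2, -4)
G = (3327/325, -4389/325)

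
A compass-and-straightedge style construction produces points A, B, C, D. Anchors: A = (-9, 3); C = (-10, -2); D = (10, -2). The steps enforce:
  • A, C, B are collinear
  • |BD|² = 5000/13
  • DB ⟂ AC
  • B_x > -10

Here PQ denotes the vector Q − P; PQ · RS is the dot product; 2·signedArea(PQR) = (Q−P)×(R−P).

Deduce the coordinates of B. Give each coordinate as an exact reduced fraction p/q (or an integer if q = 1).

B = (-120/13, 24/13)

1. B_x = -120/13  [A, C, B are collinear ∩ DB ⟂ AC]
2. B_y = 24/13  [A, C, B are collinear ∩ DB ⟂ AC]
   → B = (-120/13, 24/13)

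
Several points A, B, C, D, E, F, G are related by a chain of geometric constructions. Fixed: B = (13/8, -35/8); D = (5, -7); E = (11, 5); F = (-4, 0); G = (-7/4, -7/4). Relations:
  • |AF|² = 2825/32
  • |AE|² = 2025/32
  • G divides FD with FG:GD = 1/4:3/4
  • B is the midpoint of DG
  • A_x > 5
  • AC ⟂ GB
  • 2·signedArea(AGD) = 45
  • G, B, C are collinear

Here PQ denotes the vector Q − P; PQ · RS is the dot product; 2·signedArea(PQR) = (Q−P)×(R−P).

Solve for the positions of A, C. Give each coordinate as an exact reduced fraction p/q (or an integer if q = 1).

A = (43/8, -5/8)
C = (223/104, -497/104)

1. A_x = 43/8  [line 21/4·x + 27/4·y + -24 = 0 ∩ |AF|² = 2825/32]
2. A_y = -5/8  [line 21/4·x + 27/4·y + -24 = 0 ∩ |AF|² = 2825/32]
   → A = (43/8, -5/8)
3. C_x = 223/104  [G, B, C are collinear ∩ AC ⟂ GB]
4. C_y = -497/104  [G, B, C are collinear ∩ AC ⟂ GB]
   → C = (223/104, -497/104)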